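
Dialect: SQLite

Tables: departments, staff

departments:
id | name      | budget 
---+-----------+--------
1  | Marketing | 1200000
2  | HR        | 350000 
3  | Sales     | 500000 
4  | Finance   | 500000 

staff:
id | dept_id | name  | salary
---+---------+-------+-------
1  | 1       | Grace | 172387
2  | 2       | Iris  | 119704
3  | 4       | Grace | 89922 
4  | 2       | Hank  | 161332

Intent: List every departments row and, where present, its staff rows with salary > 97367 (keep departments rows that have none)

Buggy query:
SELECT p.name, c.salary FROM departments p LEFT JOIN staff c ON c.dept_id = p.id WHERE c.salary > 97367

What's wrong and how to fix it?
Bug: Filtering c.salary in WHERE discards the NULL rows produced by LEFT JOIN, turning it into an inner join

Fix: Move the right-table condition into the ON clause so unmatched parents are kept

Corrected query:
SELECT p.name, c.salary FROM departments p LEFT JOIN staff c ON c.dept_id = p.id AND c.salary > 97367

Result:
name      | salary
----------+-------
Marketing | 172387
HR        | 119704
HR        | 161332
Sales     | NULL  
Finance   | NULL  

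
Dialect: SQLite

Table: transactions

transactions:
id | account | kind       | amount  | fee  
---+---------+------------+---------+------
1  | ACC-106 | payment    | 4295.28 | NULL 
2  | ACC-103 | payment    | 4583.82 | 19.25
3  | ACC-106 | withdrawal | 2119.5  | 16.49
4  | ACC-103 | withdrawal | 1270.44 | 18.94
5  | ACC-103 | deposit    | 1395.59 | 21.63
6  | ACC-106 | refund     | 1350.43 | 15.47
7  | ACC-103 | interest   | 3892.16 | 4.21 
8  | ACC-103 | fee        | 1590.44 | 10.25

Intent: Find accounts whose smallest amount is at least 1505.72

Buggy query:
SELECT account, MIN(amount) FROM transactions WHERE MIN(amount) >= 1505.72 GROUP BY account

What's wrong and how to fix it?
Bug: Aggregates like MIN are computed per group after WHERE runs

Fix: Use HAVING for the per-group MIN condition

Corrected query:
SELECT account, MIN(amount) FROM transactions GROUP BY account HAVING MIN(amount) >= 1505.72

Result:
(no rows)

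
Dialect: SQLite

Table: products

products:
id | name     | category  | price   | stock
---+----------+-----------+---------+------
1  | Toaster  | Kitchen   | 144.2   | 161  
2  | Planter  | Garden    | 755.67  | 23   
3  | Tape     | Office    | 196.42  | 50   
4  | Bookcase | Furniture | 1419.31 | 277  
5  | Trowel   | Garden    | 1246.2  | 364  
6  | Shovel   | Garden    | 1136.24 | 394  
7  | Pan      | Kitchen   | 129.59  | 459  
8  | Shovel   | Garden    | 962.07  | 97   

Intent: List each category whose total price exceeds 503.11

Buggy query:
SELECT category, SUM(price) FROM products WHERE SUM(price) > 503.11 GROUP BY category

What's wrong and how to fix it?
Bug: Aggregate functions cannot appear in a WHERE clause

Fix: Move the aggregate condition to a HAVING clause

Corrected query:
SELECT category, SUM(price) FROM products GROUP BY category HAVING SUM(price) > 503.11

Result:
category  | SUM(price)
----------+-----------
Furniture | 1419.31   
Garden    | 4100.18   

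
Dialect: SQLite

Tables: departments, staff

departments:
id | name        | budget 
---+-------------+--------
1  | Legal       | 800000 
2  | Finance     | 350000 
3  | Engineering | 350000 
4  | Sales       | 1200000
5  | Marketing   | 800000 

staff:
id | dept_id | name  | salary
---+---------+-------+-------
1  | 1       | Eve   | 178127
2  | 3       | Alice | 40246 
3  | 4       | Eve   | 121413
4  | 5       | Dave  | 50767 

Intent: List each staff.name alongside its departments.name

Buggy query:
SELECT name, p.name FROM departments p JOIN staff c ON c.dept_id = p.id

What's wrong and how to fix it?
Bug: Both tables have a 'name' column; the unqualified reference is ambiguous

Fix: Prefix ambiguous columns with the table alias

Corrected query:
SELECT c.name, p.name FROM departments p JOIN staff c ON c.dept_id = p.id

Result:
name  | name       
------+------------
Eve   | Legal      
Alice | Engineering
Eve   | Sales      
Dave  | Marketing  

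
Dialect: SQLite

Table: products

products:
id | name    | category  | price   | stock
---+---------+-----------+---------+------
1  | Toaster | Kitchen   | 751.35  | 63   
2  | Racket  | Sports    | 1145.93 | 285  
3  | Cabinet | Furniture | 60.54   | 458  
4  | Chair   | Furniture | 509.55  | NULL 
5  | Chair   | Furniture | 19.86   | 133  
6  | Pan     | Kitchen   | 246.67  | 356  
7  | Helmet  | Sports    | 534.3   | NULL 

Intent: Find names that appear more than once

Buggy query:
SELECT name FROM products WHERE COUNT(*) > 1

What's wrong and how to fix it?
Bug: WHERE can't reference COUNT(*); aggregates are computed after WHERE

Fix: Group first, then use HAVING for the count condition

Corrected query:
SELECT name FROM products GROUP BY name HAVING COUNT(*) > 1

Result:
name 
-----
Chair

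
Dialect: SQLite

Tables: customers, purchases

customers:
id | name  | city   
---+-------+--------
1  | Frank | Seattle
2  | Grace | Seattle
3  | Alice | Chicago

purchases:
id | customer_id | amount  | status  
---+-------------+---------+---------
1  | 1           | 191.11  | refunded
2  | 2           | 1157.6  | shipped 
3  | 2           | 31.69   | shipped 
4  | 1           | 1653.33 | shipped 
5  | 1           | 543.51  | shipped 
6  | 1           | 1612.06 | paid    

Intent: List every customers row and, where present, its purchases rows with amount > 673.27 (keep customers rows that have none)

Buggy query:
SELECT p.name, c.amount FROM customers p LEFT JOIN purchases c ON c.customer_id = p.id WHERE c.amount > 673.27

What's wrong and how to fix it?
Bug: A WHERE condition on the right-hand table after LEFT JOIN drops unmatched parents

Fix: Move the right-table condition into the ON clause so unmatched parents are kept

Corrected query:
SELECT p.name, c.amount FROM customers p LEFT JOIN purchases c ON c.customer_id = p.id AND c.amount > 673.27

Result:
name  | amount 
------+--------
Frank | 1612.06
Frank | 1653.33
Grace | 1157.6 
Alice | NULL   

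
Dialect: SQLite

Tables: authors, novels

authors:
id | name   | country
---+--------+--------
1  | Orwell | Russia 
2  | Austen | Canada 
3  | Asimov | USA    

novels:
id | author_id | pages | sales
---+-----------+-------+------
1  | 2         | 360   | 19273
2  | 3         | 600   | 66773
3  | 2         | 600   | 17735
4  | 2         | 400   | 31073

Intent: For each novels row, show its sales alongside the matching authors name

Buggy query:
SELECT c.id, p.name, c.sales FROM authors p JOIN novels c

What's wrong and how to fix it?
Bug: JOIN with no ON clause produces a cartesian product; every novels row pairs with every authors row

Fix: Add ON c.author_id = p.id to the JOIN

Corrected query:
SELECT c.id, p.name, c.sales FROM authors p JOIN novels c ON c.author_id = p.id

Result:
id | name   | sales
---+--------+------
1  | Austen | 19273
2  | Asimov | 66773
3  | Austen | 17735
4  | Austen | 31073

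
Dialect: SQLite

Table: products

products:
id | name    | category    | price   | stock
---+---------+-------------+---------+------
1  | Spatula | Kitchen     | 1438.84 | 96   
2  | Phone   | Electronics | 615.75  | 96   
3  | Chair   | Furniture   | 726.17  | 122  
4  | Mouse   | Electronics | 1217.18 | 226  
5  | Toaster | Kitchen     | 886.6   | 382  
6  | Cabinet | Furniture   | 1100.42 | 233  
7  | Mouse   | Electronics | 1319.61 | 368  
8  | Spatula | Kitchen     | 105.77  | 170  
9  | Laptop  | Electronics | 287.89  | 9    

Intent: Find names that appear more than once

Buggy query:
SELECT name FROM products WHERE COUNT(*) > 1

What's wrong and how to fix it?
Bug: COUNT(*) is an aggregate and cannot be used in WHERE

Fix: Group first, then use HAVING for the count condition

Corrected query:
SELECT name FROM products GROUP BY name HAVING COUNT(*) > 1

Result:
name   
-------
Mouse  
Spatula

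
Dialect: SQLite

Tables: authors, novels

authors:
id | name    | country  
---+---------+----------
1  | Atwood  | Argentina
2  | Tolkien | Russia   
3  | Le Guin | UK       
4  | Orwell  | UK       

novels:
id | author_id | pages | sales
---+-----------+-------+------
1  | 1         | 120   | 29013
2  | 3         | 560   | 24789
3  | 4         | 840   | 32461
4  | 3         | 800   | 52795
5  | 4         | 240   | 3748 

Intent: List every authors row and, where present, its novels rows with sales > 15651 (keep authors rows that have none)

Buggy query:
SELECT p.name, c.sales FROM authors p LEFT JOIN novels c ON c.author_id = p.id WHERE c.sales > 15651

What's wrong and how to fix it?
Bug: Filtering c.sales in WHERE discards the NULL rows produced by LEFT JOIN, turning it into an inner join

Fix: Move the right-table condition into the ON clause so unmatched parents are kept

Corrected query:
SELECT p.name, c.sales FROM authors p LEFT JOIN novels c ON c.author_id = p.id AND c.sales > 15651

Result:
name    | sales
--------+------
Atwood  | 29013
Tolkien | NULL 
Le Guin | 24789
Le Guin | 52795
Orwell  | 32461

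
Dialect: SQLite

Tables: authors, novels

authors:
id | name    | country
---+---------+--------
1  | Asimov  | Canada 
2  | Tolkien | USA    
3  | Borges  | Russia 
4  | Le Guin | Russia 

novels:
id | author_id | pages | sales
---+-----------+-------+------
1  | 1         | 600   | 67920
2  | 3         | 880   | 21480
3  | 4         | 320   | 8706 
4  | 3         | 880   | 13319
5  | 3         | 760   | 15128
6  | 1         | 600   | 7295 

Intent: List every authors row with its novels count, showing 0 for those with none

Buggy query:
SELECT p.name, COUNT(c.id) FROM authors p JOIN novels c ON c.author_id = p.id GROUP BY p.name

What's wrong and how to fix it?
Bug: An inner join excludes parents with zero children

Fix: Switch to LEFT JOIN to retain unmatched parent rows

Corrected query:
SELECT p.name, COUNT(c.id) FROM authors p LEFT JOIN novels c ON c.author_id = p.id GROUP BY p.name

Result:
name    | COUNT(c.id)
--------+------------
Asimov  | 2          
Borges  | 3          
Le Guin | 1          
Tolkien | 0          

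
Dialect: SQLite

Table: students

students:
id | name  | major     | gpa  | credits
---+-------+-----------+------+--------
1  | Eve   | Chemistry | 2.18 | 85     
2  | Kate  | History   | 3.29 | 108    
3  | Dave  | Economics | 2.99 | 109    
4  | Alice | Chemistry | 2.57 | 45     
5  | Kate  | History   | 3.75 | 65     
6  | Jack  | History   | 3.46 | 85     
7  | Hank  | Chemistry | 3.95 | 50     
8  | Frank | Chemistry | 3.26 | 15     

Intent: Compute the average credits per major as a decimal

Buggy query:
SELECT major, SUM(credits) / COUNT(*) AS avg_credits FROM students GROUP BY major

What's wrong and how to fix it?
Bug: SUM(credits) and COUNT(*) are both integers; the division truncates the fractional part

Fix: Cast one side to REAL so the division keeps the fractional part

Corrected query:
SELECT major, SUM(credits) * 1.0 / COUNT(*) AS avg_credits FROM students GROUP BY major

Result:
major     | avg_credits
----------+------------
Chemistry | 48.75      
Economics | 109        
History   | 86         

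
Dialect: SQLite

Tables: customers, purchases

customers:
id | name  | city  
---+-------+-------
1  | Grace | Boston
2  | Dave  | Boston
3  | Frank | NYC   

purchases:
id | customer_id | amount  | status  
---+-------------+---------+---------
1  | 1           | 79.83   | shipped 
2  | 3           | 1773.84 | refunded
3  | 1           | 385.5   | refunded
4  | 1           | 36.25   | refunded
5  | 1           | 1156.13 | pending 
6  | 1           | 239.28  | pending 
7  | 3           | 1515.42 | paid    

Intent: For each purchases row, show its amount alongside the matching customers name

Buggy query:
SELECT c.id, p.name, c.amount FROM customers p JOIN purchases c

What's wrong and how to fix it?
Bug: JOIN with no ON clause produces a cartesian product; every purchases row pairs with every customers row

Fix: Add ON c.customer_id = p.id to the JOIN

Corrected query:
SELECT c.id, p.name, c.amount FROM customers p JOIN purchases c ON c.customer_id = p.id

Result:
id | name  | amount 
---+-------+--------
1  | Grace | 79.83  
2  | Frank | 1773.84
3  | Grace | 385.5  
4  | Grace | 36.25  
5  | Grace | 1156.13
6  | Grace | 239.28 
7  | Frank | 1515.42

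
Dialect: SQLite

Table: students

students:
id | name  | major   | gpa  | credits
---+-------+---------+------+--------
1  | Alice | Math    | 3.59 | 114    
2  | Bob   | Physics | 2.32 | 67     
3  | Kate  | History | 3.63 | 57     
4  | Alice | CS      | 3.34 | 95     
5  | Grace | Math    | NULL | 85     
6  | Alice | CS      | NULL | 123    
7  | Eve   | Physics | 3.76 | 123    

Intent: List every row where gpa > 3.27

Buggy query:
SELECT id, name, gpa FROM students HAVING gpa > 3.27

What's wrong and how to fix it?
Bug: HAVING filters the output of aggregation, but this query has no GROUP BY and no aggregate functions, so SQLite rejects it (HAVING clause on a non-aggregate query); the condition here is per row

Fix: Replace HAVING with WHERE since the condition applies to individual rows

Corrected query:
SELECT id, name, gpa FROM students WHERE gpa > 3.27

Result:
id | name  | gpa 
---+-------+-----
1  | Alice | 3.59
3  | Kate  | 3.63
4  | Alice | 3.34
7  | Eve   | 3.76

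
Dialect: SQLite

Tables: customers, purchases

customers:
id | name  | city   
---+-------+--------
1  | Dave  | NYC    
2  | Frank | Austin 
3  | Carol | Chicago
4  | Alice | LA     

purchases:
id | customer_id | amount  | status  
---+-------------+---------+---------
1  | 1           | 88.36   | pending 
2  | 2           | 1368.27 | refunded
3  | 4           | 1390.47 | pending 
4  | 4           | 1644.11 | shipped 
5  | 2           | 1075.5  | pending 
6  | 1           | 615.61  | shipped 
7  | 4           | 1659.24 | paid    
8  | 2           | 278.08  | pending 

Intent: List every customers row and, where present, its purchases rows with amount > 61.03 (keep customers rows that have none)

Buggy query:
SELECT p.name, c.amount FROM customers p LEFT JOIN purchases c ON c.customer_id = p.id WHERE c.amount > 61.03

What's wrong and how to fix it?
Bug: Filtering c.amount in WHERE discards the NULL rows produced by LEFT JOIN, turning it into an inner join

Fix: Move the right-table condition into the ON clause so unmatched parents are kept

Corrected query:
SELECT p.name, c.amount FROM customers p LEFT JOIN purchases c ON c.customer_id = p.id AND c.amount > 61.03

Result:
name  | amount 
------+--------
Dave  | 88.36  
Dave  | 615.61 
Frank | 278.08 
Frank | 1075.5 
Frank | 1368.27
Carol | NULL   
Alice | 1390.47
Alice | 1644.11
Alice | 1659.24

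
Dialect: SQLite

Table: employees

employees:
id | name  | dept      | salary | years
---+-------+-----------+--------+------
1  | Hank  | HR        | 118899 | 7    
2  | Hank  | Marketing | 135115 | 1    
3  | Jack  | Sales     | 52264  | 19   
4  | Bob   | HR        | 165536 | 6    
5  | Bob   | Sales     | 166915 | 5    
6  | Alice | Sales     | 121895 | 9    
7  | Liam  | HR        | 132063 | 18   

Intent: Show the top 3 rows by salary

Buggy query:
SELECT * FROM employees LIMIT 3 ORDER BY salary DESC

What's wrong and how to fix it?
Bug: LIMIT must come after ORDER BY

Fix: Swap the clauses: ORDER BY first, then LIMIT

Corrected query:
SELECT * FROM employees ORDER BY salary DESC LIMIT 3

Result:
id | name | dept      | salary | years
---+------+-----------+--------+------
5  | Bob  | Sales     | 166915 | 5    
4  | Bob  | HR        | 165536 | 6    
2  | Hank | Marketing | 135115 | 1    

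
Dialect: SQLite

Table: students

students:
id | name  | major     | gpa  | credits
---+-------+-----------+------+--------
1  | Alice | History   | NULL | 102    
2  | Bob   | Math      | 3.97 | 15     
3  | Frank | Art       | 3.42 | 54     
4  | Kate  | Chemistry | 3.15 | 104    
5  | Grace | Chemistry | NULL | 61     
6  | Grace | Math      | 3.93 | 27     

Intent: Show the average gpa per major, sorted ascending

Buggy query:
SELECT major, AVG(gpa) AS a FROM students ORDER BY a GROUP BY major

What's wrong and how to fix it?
Bug: ORDER BY appears before GROUP BY; SQL clause order requires GROUP BY first

Fix: Reorder: SELECT … FROM … GROUP BY … ORDER BY …

Corrected query:
SELECT major, AVG(gpa) AS a FROM students GROUP BY major ORDER BY a

Result:
major     | a   
----------+-----
History   | NULL
Chemistry | 3.15
Art       | 3.42
Math      | 3.95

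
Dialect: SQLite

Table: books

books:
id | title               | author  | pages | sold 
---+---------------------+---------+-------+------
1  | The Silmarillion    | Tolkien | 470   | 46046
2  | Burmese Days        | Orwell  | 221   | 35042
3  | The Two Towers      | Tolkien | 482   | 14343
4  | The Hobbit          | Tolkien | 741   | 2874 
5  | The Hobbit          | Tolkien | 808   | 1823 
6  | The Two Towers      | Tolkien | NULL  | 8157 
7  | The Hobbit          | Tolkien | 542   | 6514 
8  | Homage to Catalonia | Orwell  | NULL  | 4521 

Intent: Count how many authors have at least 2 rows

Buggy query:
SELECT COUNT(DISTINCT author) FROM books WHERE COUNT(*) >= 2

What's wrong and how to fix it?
Bug: COUNT(*) cannot appear in WHERE; the per-group count doesn't exist yet

Fix: Group first with HAVING COUNT(*) >= 2, then COUNT the resulting groups

Corrected query:
SELECT COUNT(*) FROM (SELECT author FROM books GROUP BY author HAVING COUNT(*) >= 2)

Result:
COUNT(*)
--------
2       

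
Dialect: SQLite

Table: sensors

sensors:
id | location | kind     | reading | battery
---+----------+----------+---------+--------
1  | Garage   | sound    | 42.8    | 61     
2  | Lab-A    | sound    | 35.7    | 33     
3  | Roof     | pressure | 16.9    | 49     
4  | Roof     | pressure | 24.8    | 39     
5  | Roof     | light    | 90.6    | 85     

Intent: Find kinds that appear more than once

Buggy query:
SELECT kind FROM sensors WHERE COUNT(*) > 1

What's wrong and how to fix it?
Bug: COUNT(*) is an aggregate and cannot be used in WHERE

Fix: GROUP BY kind, then filter groups with HAVING COUNT(*) > 1

Corrected query:
SELECT kind FROM sensors GROUP BY kind HAVING COUNT(*) > 1

Result:
kind    
--------
pressure
sound   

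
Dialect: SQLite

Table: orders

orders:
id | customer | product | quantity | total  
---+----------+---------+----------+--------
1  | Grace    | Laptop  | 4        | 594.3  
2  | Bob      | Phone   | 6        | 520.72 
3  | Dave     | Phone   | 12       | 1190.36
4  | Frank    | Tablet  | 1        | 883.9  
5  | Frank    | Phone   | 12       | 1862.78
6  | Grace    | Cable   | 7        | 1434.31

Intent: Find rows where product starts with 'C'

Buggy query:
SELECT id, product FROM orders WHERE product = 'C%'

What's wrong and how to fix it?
Bug: Wildcards only work with LIKE; '=' treats '%' as a literal character

Fix: Replace '=' with LIKE so 'C%' is treated as a pattern

Corrected query:
SELECT id, product FROM orders WHERE product LIKE 'C%'

Result:
id | product
---+--------
6  | Cable  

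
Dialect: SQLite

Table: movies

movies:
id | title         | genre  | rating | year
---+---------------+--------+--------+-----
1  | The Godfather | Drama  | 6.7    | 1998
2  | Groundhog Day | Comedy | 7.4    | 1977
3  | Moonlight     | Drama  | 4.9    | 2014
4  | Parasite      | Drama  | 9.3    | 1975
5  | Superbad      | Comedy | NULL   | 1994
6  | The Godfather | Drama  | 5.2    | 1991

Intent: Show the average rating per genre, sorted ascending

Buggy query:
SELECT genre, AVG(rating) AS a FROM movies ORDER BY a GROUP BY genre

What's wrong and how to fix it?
Bug: GROUP BY must precede ORDER BY

Fix: Move ORDER BY to the end, after GROUP BY

Corrected query:
SELECT genre, AVG(rating) AS a FROM movies GROUP BY genre ORDER BY a

Result:
genre  | a    
-------+------
Drama  | 6.525
Comedy | 7.4  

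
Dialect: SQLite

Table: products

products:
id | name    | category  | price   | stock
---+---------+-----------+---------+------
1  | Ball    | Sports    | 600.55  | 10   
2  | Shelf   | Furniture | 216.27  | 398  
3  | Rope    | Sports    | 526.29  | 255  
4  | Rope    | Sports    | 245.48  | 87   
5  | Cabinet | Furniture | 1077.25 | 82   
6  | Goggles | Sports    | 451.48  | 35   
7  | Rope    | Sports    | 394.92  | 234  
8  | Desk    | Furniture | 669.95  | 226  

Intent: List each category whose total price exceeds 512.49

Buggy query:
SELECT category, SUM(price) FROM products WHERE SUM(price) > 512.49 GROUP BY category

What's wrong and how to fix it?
Bug: Aggregate functions cannot appear in a WHERE clause

Fix: Move the aggregate condition to a HAVING clause

Corrected query:
SELECT category, SUM(price) FROM products GROUP BY category HAVING SUM(price) > 512.49

Result:
category  | SUM(price)
----------+-----------
Furniture | 1963.47   
Sports    | 2218.72   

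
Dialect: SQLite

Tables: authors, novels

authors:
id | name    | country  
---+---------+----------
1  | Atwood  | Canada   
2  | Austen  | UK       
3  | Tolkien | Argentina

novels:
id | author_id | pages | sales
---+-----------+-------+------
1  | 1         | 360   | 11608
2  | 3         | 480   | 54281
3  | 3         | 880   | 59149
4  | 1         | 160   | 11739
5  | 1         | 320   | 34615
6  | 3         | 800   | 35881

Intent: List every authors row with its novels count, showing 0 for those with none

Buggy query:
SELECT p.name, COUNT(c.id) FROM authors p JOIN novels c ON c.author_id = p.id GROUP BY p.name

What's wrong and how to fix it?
Bug: An inner join excludes parents with zero children

Fix: Use LEFT JOIN so parents without children still appear (COUNT(c.id) gives 0)

Corrected query:
SELECT p.name, COUNT(c.id) FROM authors p LEFT JOIN novels c ON c.author_id = p.id GROUP BY p.name

Result:
name    | COUNT(c.id)
--------+------------
Atwood  | 3          
Austen  | 0          
Tolkien | 3          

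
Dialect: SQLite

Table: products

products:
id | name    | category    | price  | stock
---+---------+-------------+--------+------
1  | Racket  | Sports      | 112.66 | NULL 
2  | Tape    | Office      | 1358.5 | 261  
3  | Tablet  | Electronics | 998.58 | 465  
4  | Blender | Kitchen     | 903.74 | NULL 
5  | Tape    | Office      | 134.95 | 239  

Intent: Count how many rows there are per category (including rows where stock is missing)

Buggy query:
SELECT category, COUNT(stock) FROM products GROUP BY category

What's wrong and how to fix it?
Bug: COUNT(column) counts non-NULL values only; rows with NULL stock aren't counted

Fix: Use COUNT(*) to count all rows regardless of NULL

Corrected query:
SELECT category, COUNT(*) FROM products GROUP BY category

Result:
category    | COUNT(*)
------------+---------
Electronics | 1       
Kitchen     | 1       
Office      | 2       
Sports      | 1       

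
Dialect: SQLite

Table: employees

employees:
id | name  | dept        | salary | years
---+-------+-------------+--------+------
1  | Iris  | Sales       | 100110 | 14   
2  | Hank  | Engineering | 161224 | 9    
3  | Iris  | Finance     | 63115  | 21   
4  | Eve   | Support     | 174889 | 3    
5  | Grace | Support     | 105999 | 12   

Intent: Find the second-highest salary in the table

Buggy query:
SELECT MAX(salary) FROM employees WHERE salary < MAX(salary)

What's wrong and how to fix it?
Bug: The inner MAX is an aggregate inside WHERE, which is not allowed

Fix: Compute the overall MAX in a subquery, then take MAX of rows below it

Corrected query:
SELECT MAX(salary) FROM employees WHERE salary < (SELECT MAX(salary) FROM employees)

Result:
MAX(salary)
-----------
161224     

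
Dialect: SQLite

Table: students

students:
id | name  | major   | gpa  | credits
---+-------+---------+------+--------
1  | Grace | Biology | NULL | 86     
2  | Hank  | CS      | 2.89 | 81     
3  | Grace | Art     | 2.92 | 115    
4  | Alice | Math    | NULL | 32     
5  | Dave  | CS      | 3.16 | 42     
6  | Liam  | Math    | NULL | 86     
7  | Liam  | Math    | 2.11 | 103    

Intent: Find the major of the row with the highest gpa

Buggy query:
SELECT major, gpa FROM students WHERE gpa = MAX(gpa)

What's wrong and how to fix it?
Bug: WHERE is evaluated per row; an aggregate over the whole table isn't defined there

Fix: Wrap MAX in a scalar subquery so WHERE compares against a single value

Corrected query:
SELECT major, gpa FROM students WHERE gpa = (SELECT MAX(gpa) FROM students)

Result:
major | gpa 
------+-----
CS    | 3.16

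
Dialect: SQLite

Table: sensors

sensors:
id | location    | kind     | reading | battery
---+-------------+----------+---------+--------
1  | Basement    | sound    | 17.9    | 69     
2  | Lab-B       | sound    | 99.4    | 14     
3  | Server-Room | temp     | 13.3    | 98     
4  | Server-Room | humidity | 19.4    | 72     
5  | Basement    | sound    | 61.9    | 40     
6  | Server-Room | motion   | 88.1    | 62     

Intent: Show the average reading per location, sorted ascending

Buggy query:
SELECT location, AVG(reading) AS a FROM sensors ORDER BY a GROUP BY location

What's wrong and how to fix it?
Bug: ORDER BY appears before GROUP BY; SQL clause order requires GROUP BY first

Fix: Move ORDER BY to the end, after GROUP BY

Corrected query:
SELECT location, AVG(reading) AS a FROM sensors GROUP BY location ORDER BY a

Result:
location    | a        
------------+----------
Basement    | 39.9     
Server-Room | 40.266667
Lab-B       | 99.4     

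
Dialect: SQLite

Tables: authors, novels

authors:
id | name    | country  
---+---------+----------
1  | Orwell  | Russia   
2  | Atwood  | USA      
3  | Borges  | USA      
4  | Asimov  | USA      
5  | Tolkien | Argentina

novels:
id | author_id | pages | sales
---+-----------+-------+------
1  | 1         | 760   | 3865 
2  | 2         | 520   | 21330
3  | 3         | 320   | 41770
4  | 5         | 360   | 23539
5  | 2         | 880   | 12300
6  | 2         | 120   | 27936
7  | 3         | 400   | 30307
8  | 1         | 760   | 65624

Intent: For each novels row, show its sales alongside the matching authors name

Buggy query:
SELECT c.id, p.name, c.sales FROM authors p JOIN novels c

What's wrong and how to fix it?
Bug: JOIN with no ON clause produces a cartesian product; every novels row pairs with every authors row

Fix: Add ON c.author_id = p.id to the JOIN

Corrected query:
SELECT c.id, p.name, c.sales FROM authors p JOIN novels c ON c.author_id = p.id

Result:
id | name    | sales
---+---------+------
1  | Orwell  | 3865 
2  | Atwood  | 21330
3  | Borges  | 41770
4  | Tolkien | 23539
5  | Atwood  | 12300
6  | Atwood  | 27936
7  | Borges  | 30307
8  | Orwell  | 65624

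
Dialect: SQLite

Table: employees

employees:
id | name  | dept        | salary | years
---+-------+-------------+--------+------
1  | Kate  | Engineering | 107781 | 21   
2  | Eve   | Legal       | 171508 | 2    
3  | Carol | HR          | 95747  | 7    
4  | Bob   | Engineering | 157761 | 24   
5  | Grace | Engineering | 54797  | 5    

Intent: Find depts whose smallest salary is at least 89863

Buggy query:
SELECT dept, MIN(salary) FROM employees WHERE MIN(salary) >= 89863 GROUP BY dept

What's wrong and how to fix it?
Bug: Aggregates like MIN are computed per group after WHERE runs

Fix: Replace WHERE with HAVING after the GROUP BY

Corrected query:
SELECT dept, MIN(salary) FROM employees GROUP BY dept HAVING MIN(salary) >= 89863

Result:
dept  | MIN(salary)
------+------------
HR    | 95747      
Legal | 171508     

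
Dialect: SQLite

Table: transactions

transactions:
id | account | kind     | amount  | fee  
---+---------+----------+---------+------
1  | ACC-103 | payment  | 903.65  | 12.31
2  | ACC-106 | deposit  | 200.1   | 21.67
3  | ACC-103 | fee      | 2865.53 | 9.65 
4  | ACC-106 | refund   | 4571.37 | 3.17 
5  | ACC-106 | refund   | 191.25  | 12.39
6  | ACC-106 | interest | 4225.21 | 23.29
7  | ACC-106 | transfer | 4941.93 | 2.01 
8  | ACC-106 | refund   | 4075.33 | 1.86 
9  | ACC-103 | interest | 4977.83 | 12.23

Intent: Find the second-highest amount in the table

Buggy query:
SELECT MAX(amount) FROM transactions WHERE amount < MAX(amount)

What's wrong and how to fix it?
Bug: MAX(amount) on the right of the comparison is an aggregate-in-WHERE error

Fix: Compute the overall MAX in a subquery, then take MAX of rows below it

Corrected query:
SELECT MAX(amount) FROM transactions WHERE amount < (SELECT MAX(amount) FROM transactions)

Result:
MAX(amount)
-----------
4941.93    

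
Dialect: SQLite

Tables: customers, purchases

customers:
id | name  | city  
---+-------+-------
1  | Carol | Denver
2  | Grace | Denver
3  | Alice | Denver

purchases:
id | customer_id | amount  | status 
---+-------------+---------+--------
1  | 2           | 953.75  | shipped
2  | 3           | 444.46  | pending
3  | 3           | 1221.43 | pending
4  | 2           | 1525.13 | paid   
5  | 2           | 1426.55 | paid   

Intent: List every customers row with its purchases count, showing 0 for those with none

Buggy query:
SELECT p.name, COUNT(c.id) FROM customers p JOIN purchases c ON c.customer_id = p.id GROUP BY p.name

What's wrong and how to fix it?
Bug: An inner join excludes parents with zero children

Fix: Switch to LEFT JOIN to retain unmatched parent rows

Corrected query:
SELECT p.name, COUNT(c.id) FROM customers p LEFT JOIN purchases c ON c.customer_id = p.id GROUP BY p.name

Result:
name  | COUNT(c.id)
------+------------
Alice | 2          
Carol | 0          
Grace | 3          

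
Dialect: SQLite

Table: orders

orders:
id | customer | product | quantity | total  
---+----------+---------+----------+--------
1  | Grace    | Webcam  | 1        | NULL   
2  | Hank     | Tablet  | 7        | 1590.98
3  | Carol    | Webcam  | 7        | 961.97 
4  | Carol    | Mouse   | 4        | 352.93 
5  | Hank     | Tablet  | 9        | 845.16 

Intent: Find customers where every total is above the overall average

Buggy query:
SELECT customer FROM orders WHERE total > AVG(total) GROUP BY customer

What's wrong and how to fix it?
Bug: AVG() is an aggregate; it can't sit directly in WHERE

Fix: Compute the overall average in a scalar subquery and compare each group's MIN against it in HAVING

Corrected query:
SELECT customer FROM orders GROUP BY customer HAVING MIN(total) > (SELECT AVG(total) FROM orders)

Result:
(no rows)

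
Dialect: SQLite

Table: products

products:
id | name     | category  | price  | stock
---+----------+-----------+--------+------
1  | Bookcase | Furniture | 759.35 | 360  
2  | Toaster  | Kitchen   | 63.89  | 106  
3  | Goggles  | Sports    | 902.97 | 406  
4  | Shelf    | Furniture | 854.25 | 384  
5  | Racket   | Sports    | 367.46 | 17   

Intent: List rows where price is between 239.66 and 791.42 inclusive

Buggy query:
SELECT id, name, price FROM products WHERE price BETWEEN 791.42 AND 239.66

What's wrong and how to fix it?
Bug: The bounds are reversed; BETWEEN a AND b requires a <= b to match anything

Fix: Write BETWEEN 239.66 AND 791.42

Corrected query:
SELECT id, name, price FROM products WHERE price BETWEEN 239.66 AND 791.42

Result:
id | name     | price 
---+----------+-------
1  | Bookcase | 759.35
5  | Racket   | 367.46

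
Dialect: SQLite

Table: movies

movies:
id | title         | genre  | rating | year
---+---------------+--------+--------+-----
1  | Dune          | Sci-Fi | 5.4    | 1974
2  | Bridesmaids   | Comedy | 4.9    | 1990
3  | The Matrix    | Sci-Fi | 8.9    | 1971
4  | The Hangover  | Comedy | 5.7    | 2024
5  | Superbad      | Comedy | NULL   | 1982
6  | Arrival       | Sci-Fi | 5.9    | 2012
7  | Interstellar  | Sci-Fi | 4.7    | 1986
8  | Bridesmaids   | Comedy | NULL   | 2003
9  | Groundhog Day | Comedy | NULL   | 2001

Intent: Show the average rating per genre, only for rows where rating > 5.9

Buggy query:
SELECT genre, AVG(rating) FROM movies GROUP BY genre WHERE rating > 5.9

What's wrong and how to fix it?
Bug: Row-level WHERE must come before GROUP BY in the clause order

Fix: Place WHERE between FROM and GROUP BY

Corrected query:
SELECT genre, AVG(rating) FROM movies WHERE rating > 5.9 GROUP BY genre

Result:
genre  | AVG(rating)
-------+------------
Sci-Fi | 8.9        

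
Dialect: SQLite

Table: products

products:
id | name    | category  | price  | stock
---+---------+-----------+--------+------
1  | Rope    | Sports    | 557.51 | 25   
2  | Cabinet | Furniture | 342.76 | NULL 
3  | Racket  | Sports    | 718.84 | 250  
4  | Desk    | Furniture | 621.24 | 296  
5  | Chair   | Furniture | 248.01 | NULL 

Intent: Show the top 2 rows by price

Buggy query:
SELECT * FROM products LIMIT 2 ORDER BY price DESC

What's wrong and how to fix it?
Bug: ORDER BY cannot follow LIMIT; LIMIT is the final clause

Fix: Swap the clauses: ORDER BY first, then LIMIT

Corrected query:
SELECT * FROM products ORDER BY price DESC LIMIT 2

Result:
id | name   | category  | price  | stock
---+--------+-----------+--------+------
3  | Racket | Sports    | 718.84 | 250  
4  | Desk   | Furniture | 621.24 | 296  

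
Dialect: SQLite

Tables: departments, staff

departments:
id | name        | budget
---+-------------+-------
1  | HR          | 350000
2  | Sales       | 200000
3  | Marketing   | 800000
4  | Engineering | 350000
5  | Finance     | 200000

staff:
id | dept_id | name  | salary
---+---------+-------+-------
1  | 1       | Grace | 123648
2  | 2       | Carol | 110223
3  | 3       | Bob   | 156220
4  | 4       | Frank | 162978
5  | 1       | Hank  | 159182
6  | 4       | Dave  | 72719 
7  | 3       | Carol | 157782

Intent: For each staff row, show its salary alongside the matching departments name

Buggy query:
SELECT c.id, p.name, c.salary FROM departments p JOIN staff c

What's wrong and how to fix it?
Bug: JOIN with no ON clause produces a cartesian product; every staff row pairs with every departments row

Fix: Specify the join condition linking the foreign key to the parent id

Corrected query:
SELECT c.id, p.name, c.salary FROM departments p JOIN staff c ON c.dept_id = p.id

Result:
id | name        | salary
---+-------------+-------
1  | HR          | 123648
2  | Sales       | 110223
3  | Marketing   | 156220
4  | Engineering | 162978
5  | HR          | 159182
6  | Engineering | 72719 
7  | Marketing   | 157782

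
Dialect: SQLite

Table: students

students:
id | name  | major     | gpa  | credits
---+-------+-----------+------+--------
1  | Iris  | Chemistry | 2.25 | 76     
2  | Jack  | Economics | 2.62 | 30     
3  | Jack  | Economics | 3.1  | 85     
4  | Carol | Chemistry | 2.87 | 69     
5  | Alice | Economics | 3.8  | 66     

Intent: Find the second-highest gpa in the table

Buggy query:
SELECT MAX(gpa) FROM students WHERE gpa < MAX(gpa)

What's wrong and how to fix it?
Bug: The inner MAX is an aggregate inside WHERE, which is not allowed

Fix: Put the inner MAX in a scalar subquery

Corrected query:
SELECT MAX(gpa) FROM students WHERE gpa < (SELECT MAX(gpa) FROM students)

Result:
MAX(gpa)
--------
3.1     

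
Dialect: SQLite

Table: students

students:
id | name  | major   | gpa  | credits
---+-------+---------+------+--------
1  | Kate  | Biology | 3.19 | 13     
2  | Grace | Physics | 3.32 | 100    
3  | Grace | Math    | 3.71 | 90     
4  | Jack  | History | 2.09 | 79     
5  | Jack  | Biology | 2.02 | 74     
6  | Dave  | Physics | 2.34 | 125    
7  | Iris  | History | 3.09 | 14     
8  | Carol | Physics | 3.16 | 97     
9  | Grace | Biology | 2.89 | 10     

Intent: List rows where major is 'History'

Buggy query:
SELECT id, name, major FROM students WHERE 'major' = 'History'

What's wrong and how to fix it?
Bug: 'major' in single quotes is a string literal, not the column; the comparison is literal-vs-literal and never true

Fix: Reference the column as major without single quotes

Corrected query:
SELECT id, name, major FROM students WHERE major = 'History'

Result:
id | name | major  
---+------+--------
4  | Jack | History
7  | Iris | History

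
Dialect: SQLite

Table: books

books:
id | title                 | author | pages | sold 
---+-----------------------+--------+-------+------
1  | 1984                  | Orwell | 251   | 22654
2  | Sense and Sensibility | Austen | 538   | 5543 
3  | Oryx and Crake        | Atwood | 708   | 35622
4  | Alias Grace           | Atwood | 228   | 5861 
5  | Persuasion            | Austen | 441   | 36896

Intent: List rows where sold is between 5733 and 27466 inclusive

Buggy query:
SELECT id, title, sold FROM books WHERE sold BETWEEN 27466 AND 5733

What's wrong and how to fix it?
Bug: The bounds are reversed; BETWEEN a AND b requires a <= b to match anything

Fix: Swap the bounds so the smaller value comes first

Corrected query:
SELECT id, title, sold FROM books WHERE sold BETWEEN 5733 AND 27466

Result:
id | title       | sold 
---+-------------+------
1  | 1984        | 22654
4  | Alias Grace | 5861 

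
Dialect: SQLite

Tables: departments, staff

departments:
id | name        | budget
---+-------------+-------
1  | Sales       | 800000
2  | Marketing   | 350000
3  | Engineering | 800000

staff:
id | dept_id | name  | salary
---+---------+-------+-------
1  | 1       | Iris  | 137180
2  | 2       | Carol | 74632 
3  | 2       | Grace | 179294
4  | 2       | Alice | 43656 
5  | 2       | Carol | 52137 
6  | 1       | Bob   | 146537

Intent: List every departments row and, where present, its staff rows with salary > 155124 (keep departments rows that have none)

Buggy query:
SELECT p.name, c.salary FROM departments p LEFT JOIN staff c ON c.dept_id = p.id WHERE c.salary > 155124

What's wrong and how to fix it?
Bug: A WHERE condition on the right-hand table after LEFT JOIN drops unmatched parents

Fix: Move the right-table condition into the ON clause so unmatched parents are kept

Corrected query:
SELECT p.name, c.salary FROM departments p LEFT JOIN staff c ON c.dept_id = p.id AND c.salary > 155124

Result:
name        | salary
------------+-------
Sales       | NULL  
Marketing   | 179294
Engineering | NULL  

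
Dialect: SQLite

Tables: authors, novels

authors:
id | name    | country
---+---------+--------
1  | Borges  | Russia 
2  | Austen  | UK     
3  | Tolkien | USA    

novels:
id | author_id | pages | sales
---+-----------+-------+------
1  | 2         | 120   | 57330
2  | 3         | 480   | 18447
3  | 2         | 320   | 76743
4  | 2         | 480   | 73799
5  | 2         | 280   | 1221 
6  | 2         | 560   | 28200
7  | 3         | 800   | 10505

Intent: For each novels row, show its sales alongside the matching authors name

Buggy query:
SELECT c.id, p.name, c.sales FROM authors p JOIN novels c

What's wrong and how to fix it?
Bug: JOIN with no ON clause produces a cartesian product; every novels row pairs with every authors row

Fix: Specify the join condition linking the foreign key to the parent id

Corrected query:
SELECT c.id, p.name, c.sales FROM authors p JOIN novels c ON c.author_id = p.id

Result:
id | name    | sales
---+---------+------
1  | Austen  | 57330
2  | Tolkien | 18447
3  | Austen  | 76743
4  | Austen  | 73799
5  | Austen  | 1221 
6  | Austen  | 28200
7  | Tolkien | 10505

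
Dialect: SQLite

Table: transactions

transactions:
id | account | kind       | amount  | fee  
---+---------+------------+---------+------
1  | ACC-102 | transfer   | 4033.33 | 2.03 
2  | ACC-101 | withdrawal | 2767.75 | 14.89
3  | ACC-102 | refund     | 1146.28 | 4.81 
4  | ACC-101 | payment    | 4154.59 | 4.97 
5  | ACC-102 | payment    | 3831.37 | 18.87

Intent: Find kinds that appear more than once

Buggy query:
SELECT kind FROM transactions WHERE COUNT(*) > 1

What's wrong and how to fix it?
Bug: WHERE can't reference COUNT(*); aggregates are computed after WHERE

Fix: Group first, then use HAVING for the count condition

Corrected query:
SELECT kind FROM transactions GROUP BY kind HAVING COUNT(*) > 1

Result:
kind   
-------
payment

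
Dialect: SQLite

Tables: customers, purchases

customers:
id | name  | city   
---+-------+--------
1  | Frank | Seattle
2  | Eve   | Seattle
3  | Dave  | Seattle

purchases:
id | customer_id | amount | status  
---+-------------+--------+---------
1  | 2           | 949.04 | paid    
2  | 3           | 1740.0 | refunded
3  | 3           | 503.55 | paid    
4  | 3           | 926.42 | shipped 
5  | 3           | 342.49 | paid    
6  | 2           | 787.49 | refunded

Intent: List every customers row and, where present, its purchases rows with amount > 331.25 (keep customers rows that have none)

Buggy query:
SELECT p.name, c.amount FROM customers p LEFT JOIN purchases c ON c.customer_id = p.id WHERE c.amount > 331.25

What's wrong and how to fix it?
Bug: A WHERE condition on the right-hand table after LEFT JOIN drops unmatched parents

Fix: Move the right-table condition into the ON clause so unmatched parents are kept

Corrected query:
SELECT p.name, c.amount FROM customers p LEFT JOIN purchases c ON c.customer_id = p.id AND c.amount > 331.25

Result:
name  | amount
------+-------
Frank | NULL  
Eve   | 787.49
Eve   | 949.04
Dave  | 342.49
Dave  | 503.55
Dave  | 926.42
Dave  | 1740  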